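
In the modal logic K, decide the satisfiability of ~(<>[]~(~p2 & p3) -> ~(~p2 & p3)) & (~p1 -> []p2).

Satisfiable (open branch found)

1. ~(<>[]~(~p2 & p3) -> ~(~p2 & p3)) & (~p1 -> []p2), 0
2. ~(<>[]~(~p2 & p3) -> ~(~p2 & p3)), 0   [&-rule on 1]
3. ~p1 -> []p2, 0   [&-rule on 1]
4. <>[]~(~p2 & p3), 0   [~->-rule on 2]
5. ~p2 & p3, 0   [~->-rule on 2]
6. ~p2, 0   [&-rule on 5]
7. p3, 0   [&-rule on 5]
8. []p2, 0   [->-rule on 3 (branches; this branch)]
9. []~(~p2 & p3), 1   [<>-rule on 4: fresh world 1, 0R1]
10. p2, 1   [[]-rule on 8 via 0R1]
Accessibility: 0R1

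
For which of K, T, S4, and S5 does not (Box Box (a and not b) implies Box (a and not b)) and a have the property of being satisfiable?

K

T-tableau for the formula:
1. not (Box Box (a and not b) implies Box (a and not b)) and a, w0
2. not (Box Box (a and not b) implies Box (a and not b)), w0   [and-rule on 1]
3. a, w0   [and-rule on 1]
4. Box Box (a and not b), w0   [neg-implies-rule on 2]
5. not Box (a and not b), w0   [neg-implies-rule on 2]
6. Box (a and not b), w0   [Box-rule on 4 via w0Rw0]
7. a and not b, w0   [Box-rule on 6 via w0Rw0]
8. not b, w0   [and-rule on 7]
9. not (a and not b), w1   [neg-Box-rule on 5: fresh world w1, w0Rw1]
10. Box (a and not b), w1   [Box-rule on 4 via w0Rw1]
11. a and not b, w1   [Box-rule on 6 via w0Rw1]
12. a, w1   [and-rule on 11]
13. not b, w1   [and-rule on 11]
14. b, w1   [neg-and-rule on 9 (branches; this branch)]
Accessibility: w0Rw0, w0Rw1, w1Rw1
Branch closes: b and not b both at w1.
Every branch closes (one shown): unsatisfiable in T, hence also in S4, S5 (every S4/S5-frame is a T-frame).
K-tableau for the formula:
1. not (Box Box (a and not b) implies Box (a and not b)) and a, w0
2. not (Box Box (a and not b) implies Box (a and not b)), w0   [and-rule on 1]
3. a, w0   [and-rule on 1]
4. Box Box (a and not b), w0   [neg-implies-rule on 2]
5. not Box (a and not b), w0   [neg-implies-rule on 2]
6. not (a and not b), w1   [neg-Box-rule on 5: fresh world w1, w0Rw1]
7. Box (a and not b), w1   [Box-rule on 4 via w0Rw1]
8. b, w1   [neg-and-rule on 6 (branches; this branch)]
Accessibility: w0Rw1
Complete open branch: satisfiable in K.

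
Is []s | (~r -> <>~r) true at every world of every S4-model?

Tableau for the negation ~([]s | (~r -> <>~r)):
1. ~([]s | (~r -> <>~r)), w0
2. ~[]s, w0
3. ~(~r -> <>~r), w0
4. ~r, w0
5. ~<>~r, w0
6. r, w0
Accessibility: w0Rw0
Branch closes: r and ~r both at w0.
Every branch of the negation's tableau closes; the branch above is one of them.

Yes, valid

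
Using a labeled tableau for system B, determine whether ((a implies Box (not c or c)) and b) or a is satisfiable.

1. ((a implies Box (not c or c)) and b) or a, 0
2. a, 0   [or-rule on 1 (branches; this branch)]
Accessibility: 0R0

Yes, satisfiable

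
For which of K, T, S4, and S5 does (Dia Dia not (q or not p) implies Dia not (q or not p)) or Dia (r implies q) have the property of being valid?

S4, S5

T-tableau for the negation not ((Dia Dia not (q or not p) implies Dia not (q or not p)) or Dia (r implies q)):
1. not ((Dia Dia not (q or not p) implies Dia not (q or not p)) or Dia (r implies q)), w0
2. not (Dia Dia not (q or not p) implies Dia not (q or not p)), w0   [neg-or-rule on 1]
3. not Dia (r implies q), w0   [neg-or-rule on 1]
4. Dia Dia not (q or not p), w0   [neg-implies-rule on 2]
5. not Dia not (q or not p), w0   [neg-implies-rule on 2]
6. not (r implies q), w0   [neg-Dia-rule on 3 via w0Rw0]
7. r, w0   [neg-implies-rule on 6]
8. not q, w0   [neg-implies-rule on 6]
9. q or not p, w0   [neg-Dia-rule on 5 via w0Rw0]
10. not p, w0   [or-rule on 9 (branches; this branch)]
11. Dia not (q or not p), w1   [Dia-rule on 4: fresh world w1, w0Rw1]
12. not (r implies q), w1   [neg-Dia-rule on 3 via w0Rw1]
13. r, w1   [neg-implies-rule on 12]
14. not q, w1   [neg-implies-rule on 12]
15. q or not p, w1   [neg-Dia-rule on 5 via w0Rw1]
16. not p, w1   [or-rule on 15 (branches; this branch)]
17. not (q or not p), w2   [Dia-rule on 11: fresh world w2, w1Rw2]
18. not q, w2   [neg-or-rule on 17]
19. p, w2   [neg-or-rule on 17]
Accessibility: w0Rw0, w0Rw1, w1Rw1, w1Rw2, w2Rw2
Complete open branch: countermodel on a T-frame, so not valid in T, nor in K (the same frame is also a K-frame).
S4-tableau for the negation not ((Dia Dia not (q or not p) implies Dia not (q or not p)) or Dia (r implies q)):
1. not ((Dia Dia not (q or not p) implies Dia not (q or not p)) or Dia (r implies q)), w0
2. not (Dia Dia not (q or not p) implies Dia not (q or not p)), w0   [neg-or-rule on 1]
3. not Dia (r implies q), w0   [neg-or-rule on 1]
4. Dia Dia not (q or not p), w0   [neg-implies-rule on 2]
5. not Dia not (q or not p), w0   [neg-implies-rule on 2]
6. not (r implies q), w0   [neg-Dia-rule on 3 via w0Rw0]
7. r, w0   [neg-implies-rule on 6]
8. not q, w0   [neg-implies-rule on 6]
9. q or not p, w0   [neg-Dia-rule on 5 via w0Rw0]
10. not p, w0   [or-rule on 9 (branches; this branch)]
11. Dia not (q or not p), w1   [Dia-rule on 4: fresh world w1, w0Rw1]
12. not (r implies q), w1   [neg-Dia-rule on 3 via w0Rw1]
13. r, w1   [neg-implies-rule on 12]
14. not q, w1   [neg-implies-rule on 12]
15. q or not p, w1   [neg-Dia-rule on 5 via w0Rw1]
16. not p, w1   [or-rule on 15 (branches; this branch)]
17. not (q or not p), w2   [Dia-rule on 11: fresh world w2, w1Rw2]
18. not q, w2   [neg-or-rule on 17]
19. p, w2   [neg-or-rule on 17]
20. not (r implies q), w2   [neg-Dia-rule on 3 via w0Rw2]
21. r, w2   [neg-implies-rule on 20]
22. q or not p, w2   [neg-Dia-rule on 5 via w0Rw2]
23. not p, w2   [or-rule on 22 (branches; this branch)]
Accessibility: w0Rw0, w0Rw1, w0Rw2, w1Rw1, w1Rw2, w2Rw2
Branch closes: p and not p both at w2.
Every branch closes (one shown): valid in S4, hence also in S5 (every theorem of S4 is a theorem of S5).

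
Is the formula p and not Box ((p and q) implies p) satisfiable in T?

1. p and not Box ((p and q) implies p), w0
2. p, w0
3. not Box ((p and q) implies p), w0
4. not ((p and q) implies p), w1
5. p and q, w1
6. not p, w1
7. p, w1
8. q, w1
Accessibility: w0Rw0, w0Rw1, w1Rw1
Branch closes: p and not p both at w1.
All branches of the tableau close; one closing branch shown above.

Unsatisfiable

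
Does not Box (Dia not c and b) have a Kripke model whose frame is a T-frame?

1. not Box (Dia not c and b), 0
2. not (Dia not c and b), 1   [neg-Box-rule on 1: fresh world 1, 0R1]
3. not b, 1   [neg-and-rule on 2 (branches; this branch)]
Accessibility: 0R0, 0R1, 1R1

Satisfiable (open branch found)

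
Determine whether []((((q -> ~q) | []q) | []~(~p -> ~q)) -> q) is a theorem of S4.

Tableau for the negation ~[]((((q -> ~q) | []q) | []~(~p -> ~q)) -> q):
1. ~[]((((q -> ~q) | []q) | []~(~p -> ~q)) -> q), 0
2. ~((((q -> ~q) | []q) | []~(~p -> ~q)) -> q), 1
3. ((q -> ~q) | []q) | []~(~p -> ~q), 1
4. ~q, 1
5. (q -> ~q) | []q, 1
6. q -> ~q, 1
Accessibility: 0R0, 0R1, 1R1
The negation has an open branch (countermodel exists).

No, not valid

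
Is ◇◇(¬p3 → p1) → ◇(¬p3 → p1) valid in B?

Not valid

Tableau for the negation ¬(◇◇(¬p3 → p1) → ◇(¬p3 → p1)):
1. ¬(◇◇(¬p3 → p1) → ◇(¬p3 → p1)), w0
2. ◇◇(¬p3 → p1), w0   [¬→-rule on 1]
3. ¬◇(¬p3 → p1), w0   [¬→-rule on 1]
4. ¬(¬p3 → p1), w0   [¬◇-rule on 3 via w0Rw0]
5. ¬p3, w0   [¬→-rule on 4]
6. ¬p1, w0   [¬→-rule on 4]
7. ◇(¬p3 → p1), w1   [◇-rule on 2: fresh world w1, w0Rw1]
8. ¬(¬p3 → p1), w1   [¬◇-rule on 3 via w0Rw1]
9. ¬p3, w1   [¬→-rule on 8]
10. ¬p1, w1   [¬→-rule on 8]
11. ¬p3 → p1, w2   [◇-rule on 7: fresh world w2, w1Rw2]
12. p1, w2   [→-rule on 11 (branches; this branch)]
Accessibility: w0Rw0, w0Rw1, w1Rw0, w1Rw1, w1Rw2, w2Rw1, w2Rw2
The negation has an open branch (countermodel exists).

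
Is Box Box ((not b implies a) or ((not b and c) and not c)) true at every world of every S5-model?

Invalid (countermodel exists)

Tableau for the negation not Box Box ((not b implies a) or ((not b and c) and not c)):
1. not Box Box ((not b implies a) or ((not b and c) and not c)), u
2. not Box ((not b implies a) or ((not b and c) and not c)), v
3. not ((not b implies a) or ((not b and c) and not c)), w
4. not (not b implies a), w
5. not ((not b and c) and not c), w
6. not b, w
7. not a, w
8. c, w
Accessibility: uRu, uRv, uRw, vRu, vRv, vRw, wRu, wRv, wRw
The negation has an open branch (countermodel exists).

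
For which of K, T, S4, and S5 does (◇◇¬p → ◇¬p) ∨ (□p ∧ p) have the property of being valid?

K-tableau for the negation ¬((◇◇¬p → ◇¬p) ∨ (□p ∧ p)):
1. ¬((◇◇¬p → ◇¬p) ∨ (□p ∧ p)), w0
2. ¬(◇◇¬p → ◇¬p), w0
3. ¬(□p ∧ p), w0
4. ◇◇¬p, w0
5. ¬◇¬p, w0
6. ¬p, w0
7. ◇¬p, w1
8. p, w1
9. ¬p, w2
Accessibility: w0Rw1, w1Rw2
Complete open branch: countermodel on a K-frame, so not valid in K.
T-tableau for the negation ¬((◇◇¬p → ◇¬p) ∨ (□p ∧ p)):
1. ¬((◇◇¬p → ◇¬p) ∨ (□p ∧ p)), w0
2. ¬(◇◇¬p → ◇¬p), w0
3. ¬(□p ∧ p), w0
4. ◇◇¬p, w0
5. ¬◇¬p, w0
6. p, w0
7. ¬□p, w0
8. ◇¬p, w1
9. p, w1
10. ¬p, w2
11. p, w2
Accessibility: w0Rw0, w0Rw1, w0Rw2, w1Rw1, w2Rw2
Branch closes: p and ¬p both at w2.
Every branch closes (one shown): valid in T, hence also in S4, S5 (every theorem of T is a theorem of S4 and S5).

T, S4, S5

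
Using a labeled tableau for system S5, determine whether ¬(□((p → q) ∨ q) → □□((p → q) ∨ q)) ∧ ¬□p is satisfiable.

1. ¬(□((p → q) ∨ q) → □□((p → q) ∨ q)) ∧ ¬□p, w0
2. ¬(□((p → q) ∨ q) → □□((p → q) ∨ q)), w0
3. ¬□p, w0
4. □((p → q) ∨ q), w0
5. ¬□□((p → q) ∨ q), w0
6. (p → q) ∨ q, w0
7. p → q, w0
8. q, w0
9. ¬p, w1
10. (p → q) ∨ q, w1
11. p → q, w1
12. q, w1
13. ¬□((p → q) ∨ q), w2
14. (p → q) ∨ q, w2
15. p → q, w2
16. q, w2
17. ¬((p → q) ∨ q), w3
18. ¬(p → q), w3
19. ¬q, w3
20. p, w3
21. (p → q) ∨ q, w3
22. p → q, w3
23. q, w3
Accessibility: w0Rw0, w0Rw1, w0Rw2, w0Rw3, w1Rw0, w1Rw1, w1Rw2, w1Rw3, w2Rw0, w2Rw1, w2Rw2, w2Rw3, w3Rw0, w3Rw1, w3Rw2, w3Rw3
Branch closes: q and ¬q both at w3.
Every branch closes; the branch above is one of them.

Unsatisfiable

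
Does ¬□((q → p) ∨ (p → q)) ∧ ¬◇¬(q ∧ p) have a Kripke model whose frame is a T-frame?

1. ¬□((q → p) ∨ (p → q)) ∧ ¬◇¬(q ∧ p), u
2. ¬□((q → p) ∨ (p → q)), u
3. ¬◇¬(q ∧ p), u
4. q ∧ p, u
5. q, u
6. p, u
7. ¬((q → p) ∨ (p → q)), v
8. ¬(q → p), v
9. ¬(p → q), v
10. q, v
11. ¬p, v
12. p, v
13. ¬q, v
Accessibility: uRu, uRv, vRv
Branch closes: p and ¬p both at v.
Every branch closes; the branch above is one of them.

No, unsatisfiable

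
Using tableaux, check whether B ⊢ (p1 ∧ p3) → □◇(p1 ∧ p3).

Valid in B

Tableau for the negation ¬((p1 ∧ p3) → □◇(p1 ∧ p3)):
1. ¬((p1 ∧ p3) → □◇(p1 ∧ p3)), w0
2. p1 ∧ p3, w0
3. ¬□◇(p1 ∧ p3), w0
4. p1, w0
5. p3, w0
6. ¬◇(p1 ∧ p3), w1
7. ¬(p1 ∧ p3), w0
8. ¬(p1 ∧ p3), w1
9. ¬p3, w0
Accessibility: w0Rw0, w0Rw1, w1Rw0, w1Rw1
Branch closes: p3 and ¬p3 both at w0.
Every branch of the negation's tableau closes; the branch above is one of them.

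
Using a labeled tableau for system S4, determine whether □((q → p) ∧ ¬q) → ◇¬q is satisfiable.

1. □((q → p) ∧ ¬q) → ◇¬q, w0
2. ◇¬q, w0
3. ¬q, w1
Accessibility: w0Rw0, w0Rw1, w1Rw1

Satisfiable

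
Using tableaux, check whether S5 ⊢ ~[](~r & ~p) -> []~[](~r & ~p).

Valid

Tableau for the negation ~(~[](~r & ~p) -> []~[](~r & ~p)):
1. ~(~[](~r & ~p) -> []~[](~r & ~p)), w0
2. ~[](~r & ~p), w0   [~->-rule on 1]
3. ~[]~[](~r & ~p), w0   [~->-rule on 1]
4. ~(~r & ~p), w1   [~[]-rule on 2: fresh world w1, w0Rw1]
5. p, w1   [~&-rule on 4 (branches; this branch)]
6. [](~r & ~p), w2   [~[]-rule on 3: fresh world w2, w0Rw2]
7. ~r & ~p, w0   [[]-rule on 6 via w2Rw0]
8. ~r, w0   [&-rule on 7]
9. ~p, w0   [&-rule on 7]
10. ~r & ~p, w1   [[]-rule on 6 via w2Rw1]
11. ~r, w1   [&-rule on 10]
12. ~p, w1   [&-rule on 10]
Accessibility: w0Rw0, w0Rw1, w0Rw2, w1Rw0, w1Rw1, w1Rw2, w2Rw0, w2Rw1, w2Rw2
Branch closes: p and ~p both at w1.
All branches of the negation close; one closing branch shown above.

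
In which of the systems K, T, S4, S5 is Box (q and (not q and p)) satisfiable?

K

T-tableau for the formula:
1. Box (q and (not q and p)), 0
2. q and (not q and p), 0
3. q, 0
4. not q and p, 0
5. not q, 0
6. p, 0
Accessibility: 0R0
Branch closes: q and not q both at 0.
Every branch closes (one shown): unsatisfiable in T, hence also in S4, S5 (every S4/S5-frame is a T-frame).
K-tableau for the formula:
1. Box (q and (not q and p)), 0
Complete open branch: satisfiable in K.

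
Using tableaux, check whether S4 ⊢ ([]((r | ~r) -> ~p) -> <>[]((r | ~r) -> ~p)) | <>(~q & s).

Tableau for the negation ~(([]((r | ~r) -> ~p) -> <>[]((r | ~r) -> ~p)) | <>(~q & s)):
1. ~(([]((r | ~r) -> ~p) -> <>[]((r | ~r) -> ~p)) | <>(~q & s)), 0
2. ~([]((r | ~r) -> ~p) -> <>[]((r | ~r) -> ~p)), 0   [~|-rule on 1]
3. ~<>(~q & s), 0   [~|-rule on 1]
4. []((r | ~r) -> ~p), 0   [~->-rule on 2]
5. ~<>[]((r | ~r) -> ~p), 0   [~->-rule on 2]
6. ~(~q & s), 0   [~<>-rule on 3 via 0R0]
7. (r | ~r) -> ~p, 0   [[]-rule on 4 via 0R0]
8. ~[]((r | ~r) -> ~p), 0   [~<>-rule on 5 via 0R0]
9. ~s, 0   [~&-rule on 6 (branches; this branch)]
10. ~p, 0   [->-rule on 7 (branches; this branch)]
11. ~((r | ~r) -> ~p), 1   [~[]-rule on 8: fresh world 1, 0R1]
12. r | ~r, 1   [~->-rule on 11]
13. p, 1   [~->-rule on 11]
14. ~(~q & s), 1   [~<>-rule on 3 via 0R1]
15. (r | ~r) -> ~p, 1   [[]-rule on 4 via 0R1]
16. ~[]((r | ~r) -> ~p), 1   [~<>-rule on 5 via 0R1]
17. ~r, 1   [|-rule on 12 (branches; this branch)]
18. ~s, 1   [~&-rule on 14 (branches; this branch)]
19. ~(r | ~r), 1   [->-rule on 15 (branches; this branch)]
20. r, 1   [~|-rule on 19]
Accessibility: 0R0, 0R1, 1R1
Branch closes: r and ~r both at 1.
All branches of the negation close; one closing branch shown above.

Valid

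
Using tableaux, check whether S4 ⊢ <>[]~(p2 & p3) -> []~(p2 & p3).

Not valid

Tableau for the negation ~(<>[]~(p2 & p3) -> []~(p2 & p3)):
1. ~(<>[]~(p2 & p3) -> []~(p2 & p3)), w0
2. <>[]~(p2 & p3), w0   [~->-rule on 1]
3. ~[]~(p2 & p3), w0   [~->-rule on 1]
4. []~(p2 & p3), w1   [<>-rule on 2: fresh world w1, w0Rw1]
5. ~(p2 & p3), w1   [[]-rule on 4 via w1Rw1]
6. ~p3, w1   [~&-rule on 5 (branches; this branch)]
7. p2 & p3, w2   [~[]-rule on 3: fresh world w2, w0Rw2]
8. p2, w2   [&-rule on 7]
9. p3, w2   [&-rule on 7]
Accessibility: w0Rw0, w0Rw1, w0Rw2, w1Rw1, w2Rw2
The negation has an open branch (countermodel exists).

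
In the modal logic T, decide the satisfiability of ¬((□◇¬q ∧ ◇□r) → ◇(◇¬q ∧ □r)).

1. ¬((□◇¬q ∧ ◇□r) → ◇(◇¬q ∧ □r)), u
2. □◇¬q ∧ ◇□r, u
3. ¬◇(◇¬q ∧ □r), u
4. □◇¬q, u
5. ◇□r, u
6. ¬(◇¬q ∧ □r), u
7. ◇¬q, u
8. ¬□r, u
9. □r, v
10. ¬(◇¬q ∧ □r), v
11. ◇¬q, v
12. r, v
13. ¬□r, v
14. ¬q, w
15. ¬(◇¬q ∧ □r), w
16. ◇¬q, w
17. ¬□r, w
18. ¬r, x
19. ¬(◇¬q ∧ □r), x
20. ◇¬q, x
21. ¬◇¬q, x
22. q, x
23. ¬q, y
24. r, y
25. ¬r, z
26. r, z
Accessibility: uRu, uRv, uRw, uRx, vRv, vRy, vRz, wRw, xRx, yRy, zRz
Branch closes: r and ¬r both at z.
Every branch closes; the branch above is one of them.

Unsatisfiable (every branch closes)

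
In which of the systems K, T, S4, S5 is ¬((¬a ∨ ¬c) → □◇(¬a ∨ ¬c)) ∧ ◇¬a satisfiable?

S4-tableau for the formula:
1. ¬((¬a ∨ ¬c) → □◇(¬a ∨ ¬c)) ∧ ◇¬a, 0
2. ¬((¬a ∨ ¬c) → □◇(¬a ∨ ¬c)), 0
3. ◇¬a, 0
4. ¬a ∨ ¬c, 0
5. ¬□◇(¬a ∨ ¬c), 0
6. ¬c, 0
7. ¬a, 1
8. ¬◇(¬a ∨ ¬c), 2
9. ¬(¬a ∨ ¬c), 2
10. a, 2
11. c, 2
Accessibility: 0R0, 0R1, 0R2, 1R1, 2R2
Complete open branch: satisfiable in S4, hence also in K, T (this S4-model is also a K-model and a T-model).
S5-tableau for the formula:
1. ¬((¬a ∨ ¬c) → □◇(¬a ∨ ¬c)) ∧ ◇¬a, 0
2. ¬((¬a ∨ ¬c) → □◇(¬a ∨ ¬c)), 0
3. ◇¬a, 0
4. ¬a ∨ ¬c, 0
5. ¬□◇(¬a ∨ ¬c), 0
6. ¬c, 0
7. ¬a, 1
8. ¬◇(¬a ∨ ¬c), 2
9. ¬(¬a ∨ ¬c), 0
10. a, 0
11. c, 0
Accessibility: 0R0, 0R1, 0R2, 1R0, 1R1, 1R2, 2R0, 2R1, 2R2
Branch closes: c and ¬c both at 0.
Every branch closes (one shown): unsatisfiable in S5.

K, T, S4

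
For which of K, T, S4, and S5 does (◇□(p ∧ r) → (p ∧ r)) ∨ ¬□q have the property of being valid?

S5-tableau for the negation ¬((◇□(p ∧ r) → (p ∧ r)) ∨ ¬□q):
1. ¬((◇□(p ∧ r) → (p ∧ r)) ∨ ¬□q), w0
2. ¬(◇□(p ∧ r) → (p ∧ r)), w0
3. □q, w0
4. ◇□(p ∧ r), w0
5. ¬(p ∧ r), w0
6. q, w0
7. ¬r, w0
8. □(p ∧ r), w1
9. q, w1
10. p ∧ r, w0
11. p, w0
12. r, w0
Accessibility: w0Rw0, w0Rw1, w1Rw0, w1Rw1
Branch closes: r and ¬r both at w0.
Every branch closes (one shown): valid in S5.
S4-tableau for the negation ¬((◇□(p ∧ r) → (p ∧ r)) ∨ ¬□q):
1. ¬((◇□(p ∧ r) → (p ∧ r)) ∨ ¬□q), w0
2. ¬(◇□(p ∧ r) → (p ∧ r)), w0
3. □q, w0
4. ◇□(p ∧ r), w0
5. ¬(p ∧ r), w0
6. q, w0
7. ¬r, w0
8. □(p ∧ r), w1
9. q, w1
10. p ∧ r, w1
11. p, w1
12. r, w1
Accessibility: w0Rw0, w0Rw1, w1Rw1
Complete open branch: countermodel on an S4-frame, so not valid in S4, nor in K, T (the same frame is also a K-frame and a T-frame).

S5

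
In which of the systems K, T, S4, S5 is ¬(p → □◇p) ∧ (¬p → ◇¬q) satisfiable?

K, T, S4

S4-tableau for the formula:
1. ¬(p → □◇p) ∧ (¬p → ◇¬q), 0
2. ¬(p → □◇p), 0   [∧-rule on 1]
3. ¬p → ◇¬q, 0   [∧-rule on 1]
4. p, 0   [¬→-rule on 2]
5. ¬□◇p, 0   [¬→-rule on 2]
6. ◇¬q, 0   [→-rule on 3 (branches; this branch)]
7. ¬◇p, 1   [¬□-rule on 5: fresh world 1, 0R1]
8. ¬p, 1   [¬◇-rule on 7 via 1R1]
9. ¬q, 2   [◇-rule on 6: fresh world 2, 0R2]
Accessibility: 0R0, 0R1, 0R2, 1R1, 2R2
Complete open branch: satisfiable in S4, hence also in K, T (this S4-model is also a K-model and a T-model).
S5-tableau for the formula:
1. ¬(p → □◇p) ∧ (¬p → ◇¬q), 0
2. ¬(p → □◇p), 0   [∧-rule on 1]
3. ¬p → ◇¬q, 0   [∧-rule on 1]
4. p, 0   [¬→-rule on 2]
5. ¬□◇p, 0   [¬→-rule on 2]
6. ◇¬q, 0   [→-rule on 3 (branches; this branch)]
7. ¬◇p, 1   [¬□-rule on 5: fresh world 1, 0R1]
8. ¬p, 0   [¬◇-rule on 7 via 1R0]
Accessibility: 0R0, 0R1, 1R0, 1R1
Branch closes: p and ¬p both at 0.
Every branch closes (one shown): unsatisfiable in S5.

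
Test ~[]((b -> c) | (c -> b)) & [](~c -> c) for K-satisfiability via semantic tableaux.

No, unsatisfiable

1. ~[]((b -> c) | (c -> b)) & [](~c -> c), 0
2. ~[]((b -> c) | (c -> b)), 0
3. [](~c -> c), 0
4. ~((b -> c) | (c -> b)), 1
5. ~(b -> c), 1
6. ~(c -> b), 1
7. b, 1
8. ~c, 1
9. c, 1
10. ~b, 1
Accessibility: 0R1
Branch closes: c and ~c both at 1.
(One branch shown.) All branches close.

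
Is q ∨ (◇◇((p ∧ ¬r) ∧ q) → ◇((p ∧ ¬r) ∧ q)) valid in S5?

Valid in S5

Tableau for the negation ¬(q ∨ (◇◇((p ∧ ¬r) ∧ q) → ◇((p ∧ ¬r) ∧ q))):
1. ¬(q ∨ (◇◇((p ∧ ¬r) ∧ q) → ◇((p ∧ ¬r) ∧ q))), w0
2. ¬q, w0
3. ¬(◇◇((p ∧ ¬r) ∧ q) → ◇((p ∧ ¬r) ∧ q)), w0
4. ◇◇((p ∧ ¬r) ∧ q), w0
5. ¬◇((p ∧ ¬r) ∧ q), w0
6. ¬((p ∧ ¬r) ∧ q), w0
7. ¬(p ∧ ¬r), w0
8. r, w0
9. ◇((p ∧ ¬r) ∧ q), w1
10. ¬((p ∧ ¬r) ∧ q), w1
11. ¬(p ∧ ¬r), w1
12. r, w1
13. (p ∧ ¬r) ∧ q, w2
14. p ∧ ¬r, w2
15. q, w2
16. p, w2
17. ¬r, w2
18. ¬((p ∧ ¬r) ∧ q), w2
19. ¬(p ∧ ¬r), w2
20. r, w2
Accessibility: w0Rw0, w0Rw1, w0Rw2, w1Rw0, w1Rw1, w1Rw2, w2Rw0, w2Rw1, w2Rw2
Branch closes: r and ¬r both at w2.
Every branch of the negation's tableau closes; the branch above is one of them.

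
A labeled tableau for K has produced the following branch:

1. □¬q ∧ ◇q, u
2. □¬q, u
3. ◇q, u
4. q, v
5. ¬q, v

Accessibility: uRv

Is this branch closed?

Yes, closed

Both q and ¬q appear at v.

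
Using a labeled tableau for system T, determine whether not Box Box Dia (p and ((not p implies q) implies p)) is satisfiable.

Satisfiable (open branch found)

1. not Box Box Dia (p and ((not p implies q) implies p)), 0
2. not Box Dia (p and ((not p implies q) implies p)), 1   [neg-Box-rule on 1: fresh world 1, 0R1]
3. not Dia (p and ((not p implies q) implies p)), 2   [neg-Box-rule on 2: fresh world 2, 1R2]
4. not (p and ((not p implies q) implies p)), 2   [neg-Dia-rule on 3 via 2R2]
5. not ((not p implies q) implies p), 2   [neg-and-rule on 4 (branches; this branch)]
6. not p implies q, 2   [neg-implies-rule on 5]
7. not p, 2   [neg-implies-rule on 5]
8. q, 2   [implies-rule on 6 (branches; this branch)]
Accessibility: 0R0, 0R1, 1R1, 1R2, 2R2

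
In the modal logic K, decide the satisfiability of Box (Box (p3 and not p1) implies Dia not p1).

Satisfiable (open branch found)

1. Box (Box (p3 and not p1) implies Dia not p1), 0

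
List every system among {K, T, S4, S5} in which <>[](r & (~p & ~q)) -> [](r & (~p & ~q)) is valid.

S5-tableau for the negation ~(<>[](r & (~p & ~q)) -> [](r & (~p & ~q))):
1. ~(<>[](r & (~p & ~q)) -> [](r & (~p & ~q))), 0
2. <>[](r & (~p & ~q)), 0
3. ~[](r & (~p & ~q)), 0
4. [](r & (~p & ~q)), 1
5. r & (~p & ~q), 0
6. r, 0
7. ~p & ~q, 0
8. ~p, 0
9. ~q, 0
10. r & (~p & ~q), 1
11. r, 1
12. ~p & ~q, 1
13. ~p, 1
14. ~q, 1
15. ~(r & (~p & ~q)), 2
16. r & (~p & ~q), 2
17. r, 2
18. ~p & ~q, 2
19. ~p, 2
20. ~q, 2
21. ~(~p & ~q), 2
22. q, 2
Accessibility: 0R0, 0R1, 0R2, 1R0, 1R1, 1R2, 2R0, 2R1, 2R2
Branch closes: q and ~q both at 2.
Every branch closes (one shown): valid in S5.
S4-tableau for the negation ~(<>[](r & (~p & ~q)) -> [](r & (~p & ~q))):
1. ~(<>[](r & (~p & ~q)) -> [](r & (~p & ~q))), 0
2. <>[](r & (~p & ~q)), 0
3. ~[](r & (~p & ~q)), 0
4. [](r & (~p & ~q)), 1
5. r & (~p & ~q), 1
6. r, 1
7. ~p & ~q, 1
8. ~p, 1
9. ~q, 1
10. ~(r & (~p & ~q)), 2
11. ~(~p & ~q), 2
12. q, 2
Accessibility: 0R0, 0R1, 0R2, 1R1, 2R2
Complete open branch: countermodel on an S4-frame, so not valid in S4, nor in K, T (the same frame is also a K-frame and a T-frame).

S5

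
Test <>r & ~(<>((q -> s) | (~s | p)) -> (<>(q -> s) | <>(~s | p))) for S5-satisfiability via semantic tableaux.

1. <>r & ~(<>((q -> s) | (~s | p)) -> (<>(q -> s) | <>(~s | p))), w0
2. <>r, w0
3. ~(<>((q -> s) | (~s | p)) -> (<>(q -> s) | <>(~s | p))), w0
4. <>((q -> s) | (~s | p)), w0
5. ~(<>(q -> s) | <>(~s | p)), w0
6. ~<>(q -> s), w0
7. ~<>(~s | p), w0
8. ~(q -> s), w0
9. q, w0
10. ~s, w0
11. ~(~s | p), w0
12. s, w0
13. ~p, w0
Accessibility: w0Rw0
Branch closes: s and ~s both at w0.
All branches of the tableau close; one closing branch shown above.

No, unsatisfiable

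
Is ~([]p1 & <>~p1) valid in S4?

Yes, valid

Tableau for the negation []p1 & <>~p1:
1. []p1 & <>~p1, w0
2. []p1, w0
3. <>~p1, w0
4. p1, w0
5. ~p1, w1
6. p1, w1
Accessibility: w0Rw0, w0Rw1, w1Rw1
Branch closes: p1 and ~p1 both at w1.
All branches of the negation close; one closing branch shown above.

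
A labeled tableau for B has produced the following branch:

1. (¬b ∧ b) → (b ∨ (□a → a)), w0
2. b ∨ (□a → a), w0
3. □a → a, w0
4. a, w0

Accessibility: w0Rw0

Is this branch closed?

There is no literal clash: for every atom and world, at most one sign appears.

Not closed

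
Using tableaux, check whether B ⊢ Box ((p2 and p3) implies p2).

Tableau for the negation not Box ((p2 and p3) implies p2):
1. not Box ((p2 and p3) implies p2), 0
2. not ((p2 and p3) implies p2), 1
3. p2 and p3, 1
4. not p2, 1
5. p2, 1
6. p3, 1
Accessibility: 0R0, 0R1, 1R0, 1R1
Branch closes: p2 and not p2 both at 1.
All branches of the negation close; one closing branch shown above.

Valid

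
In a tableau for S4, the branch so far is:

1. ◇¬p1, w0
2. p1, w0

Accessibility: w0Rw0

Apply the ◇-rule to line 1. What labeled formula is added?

a fresh world w1 with w0Rw1, and ¬p1 at w1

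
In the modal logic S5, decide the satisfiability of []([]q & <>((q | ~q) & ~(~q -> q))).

1. []([]q & <>((q | ~q) & ~(~q -> q))), u
2. []q & <>((q | ~q) & ~(~q -> q)), u   [[]-rule on 1 via uRu]
3. []q, u   [&-rule on 2]
4. <>((q | ~q) & ~(~q -> q)), u   [&-rule on 2]
5. q, u   [[]-rule on 3 via uRu]
6. (q | ~q) & ~(~q -> q), v   [<>-rule on 4: fresh world v, uRv]
7. q | ~q, v   [&-rule on 6]
8. ~(~q -> q), v   [&-rule on 6]
9. ~q, v   [~->-rule on 8]
10. []q & <>((q | ~q) & ~(~q -> q)), v   [[]-rule on 1 via uRv]
11. []q, v   [&-rule on 10]
12. <>((q | ~q) & ~(~q -> q)), v   [&-rule on 10]
13. q, v   [[]-rule on 3 via uRv]
Accessibility: uRu, uRv, vRu, vRv
Branch closes: q and ~q both at v.
Every branch closes; the branch above is one of them.

No, unsatisfiable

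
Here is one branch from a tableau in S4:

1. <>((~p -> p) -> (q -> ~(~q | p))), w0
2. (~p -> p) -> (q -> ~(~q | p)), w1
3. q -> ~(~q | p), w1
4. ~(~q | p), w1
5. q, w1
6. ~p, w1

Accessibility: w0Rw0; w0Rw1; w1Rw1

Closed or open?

No, open

There is no literal clash: for every atom and world, at most one sign appears.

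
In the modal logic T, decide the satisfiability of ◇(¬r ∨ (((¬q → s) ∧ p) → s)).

Satisfiable (open branch found)

1. ◇(¬r ∨ (((¬q → s) ∧ p) → s)), 0
2. ¬r ∨ (((¬q → s) ∧ p) → s), 1   [◇-rule on 1: fresh world 1, 0R1]
3. ((¬q → s) ∧ p) → s, 1   [∨-rule on 2 (branches; this branch)]
4. s, 1   [→-rule on 3 (branches; this branch)]
Accessibility: 0R0, 0R1, 1R1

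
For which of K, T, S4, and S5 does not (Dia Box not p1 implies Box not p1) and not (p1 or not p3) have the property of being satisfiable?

S5-tableau for the formula:
1. not (Dia Box not p1 implies Box not p1) and not (p1 or not p3), 0
2. not (Dia Box not p1 implies Box not p1), 0
3. not (p1 or not p3), 0
4. Dia Box not p1, 0
5. not Box not p1, 0
6. not p1, 0
7. p3, 0
8. Box not p1, 1
9. not p1, 1
10. p1, 2
11. not p1, 2
Accessibility: 0R0, 0R1, 0R2, 1R0, 1R1, 1R2, 2R0, 2R1, 2R2
Branch closes: p1 and not p1 both at 2.
Every branch closes (one shown): unsatisfiable in S5.
S4-tableau for the formula:
1. not (Dia Box not p1 implies Box not p1) and not (p1 or not p3), 0
2. not (Dia Box not p1 implies Box not p1), 0
3. not (p1 or not p3), 0
4. Dia Box not p1, 0
5. not Box not p1, 0
6. not p1, 0
7. p3, 0
8. Box not p1, 1
9. not p1, 1
10. p1, 2
Accessibility: 0R0, 0R1, 0R2, 1R1, 2R2
Complete open branch: satisfiable in S4, hence also in K, T (this S4-model is also a K-model and a T-model).

K, T, S4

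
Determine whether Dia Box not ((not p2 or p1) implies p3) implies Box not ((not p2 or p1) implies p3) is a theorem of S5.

Tableau for the negation not (Dia Box not ((not p2 or p1) implies p3) implies Box not ((not p2 or p1) implies p3)):
1. not (Dia Box not ((not p2 or p1) implies p3) implies Box not ((not p2 or p1) implies p3)), u
2. Dia Box not ((not p2 or p1) implies p3), u
3. not Box not ((not p2 or p1) implies p3), u
4. Box not ((not p2 or p1) implies p3), v
5. not ((not p2 or p1) implies p3), u
6. not p2 or p1, u
7. not p3, u
8. not ((not p2 or p1) implies p3), v
9. not p2 or p1, v
10. not p3, v
11. p1, u
12. p1, v
13. (not p2 or p1) implies p3, w
14. not ((not p2 or p1) implies p3), w
15. not p2 or p1, w
16. not p3, w
17. not (not p2 or p1), w
18. p2, w
19. not p1, w
20. p1, w
Accessibility: uRu, uRv, uRw, vRu, vRv, vRw, wRu, wRv, wRw
Branch closes: p1 and not p1 both at w.
Every branch of the negation's tableau closes; the branch above is one of them.

Yes, valid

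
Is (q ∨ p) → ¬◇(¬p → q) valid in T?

Invalid (countermodel exists)

Tableau for the negation ¬((q ∨ p) → ¬◇(¬p → q)):
1. ¬((q ∨ p) → ¬◇(¬p → q)), u
2. q ∨ p, u
3. ◇(¬p → q), u
4. p, u
5. ¬p → q, v
6. q, v
Accessibility: uRu, uRv, vRv
The negation has an open branch (countermodel exists).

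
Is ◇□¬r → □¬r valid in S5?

Tableau for the negation ¬(◇□¬r → □¬r):
1. ¬(◇□¬r → □¬r), w0
2. ◇□¬r, w0
3. ¬□¬r, w0
4. □¬r, w1
5. ¬r, w0
6. ¬r, w1
7. r, w2
8. ¬r, w2
Accessibility: w0Rw0, w0Rw1, w0Rw2, w1Rw0, w1Rw1, w1Rw2, w2Rw0, w2Rw1, w2Rw2
Branch closes: r and ¬r both at w2.
Every branch of the negation's tableau closes; the branch above is one of them.

Yes, valid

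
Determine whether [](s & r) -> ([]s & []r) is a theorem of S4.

Valid in S4

Tableau for the negation ~([](s & r) -> ([]s & []r)):
1. ~([](s & r) -> ([]s & []r)), 0
2. [](s & r), 0
3. ~([]s & []r), 0
4. s & r, 0
5. s, 0
6. r, 0
7. ~[]r, 0
8. ~r, 1
9. s & r, 1
10. s, 1
11. r, 1
Accessibility: 0R0, 0R1, 1R1
Branch closes: r and ~r both at 1.
All branches of the negation close; one closing branch shown above.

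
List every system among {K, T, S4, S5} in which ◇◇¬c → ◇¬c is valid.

T-tableau for the negation ¬(◇◇¬c → ◇¬c):
1. ¬(◇◇¬c → ◇¬c), 0
2. ◇◇¬c, 0
3. ¬◇¬c, 0
4. c, 0
5. ◇¬c, 1
6. c, 1
7. ¬c, 2
Accessibility: 0R0, 0R1, 1R1, 1R2, 2R2
Complete open branch: countermodel on a T-frame, so not valid in T, nor in K (the same frame is also a K-frame).
S4-tableau for the negation ¬(◇◇¬c → ◇¬c):
1. ¬(◇◇¬c → ◇¬c), 0
2. ◇◇¬c, 0
3. ¬◇¬c, 0
4. c, 0
5. ◇¬c, 1
6. c, 1
7. ¬c, 2
8. c, 2
Accessibility: 0R0, 0R1, 0R2, 1R1, 1R2, 2R2
Branch closes: c and ¬c both at 2.
Every branch closes (one shown): valid in S4, hence also in S5 (every theorem of S4 is a theorem of S5).

S4, S5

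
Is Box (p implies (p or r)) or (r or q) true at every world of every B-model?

Yes, valid

Tableau for the negation not (Box (p implies (p or r)) or (r or q)):
1. not (Box (p implies (p or r)) or (r or q)), w0
2. not Box (p implies (p or r)), w0
3. not (r or q), w0
4. not r, w0
5. not q, w0
6. not (p implies (p or r)), w1
7. p, w1
8. not (p or r), w1
9. not p, w1
10. not r, w1
Accessibility: w0Rw0, w0Rw1, w1Rw0, w1Rw1
Branch closes: p and not p both at w1.
Every branch of the negation's tableau closes; the branch above is one of them.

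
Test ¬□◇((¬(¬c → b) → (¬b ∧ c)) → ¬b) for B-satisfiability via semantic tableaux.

Satisfiable (open branch found)

1. ¬□◇((¬(¬c → b) → (¬b ∧ c)) → ¬b), u
2. ¬◇((¬(¬c → b) → (¬b ∧ c)) → ¬b), v   [¬□-rule on 1: fresh world v, uRv]
3. ¬((¬(¬c → b) → (¬b ∧ c)) → ¬b), u   [¬◇-rule on 2 via vRu]
4. ¬(¬c → b) → (¬b ∧ c), u   [¬→-rule on 3]
5. b, u   [¬→-rule on 3]
6. ¬((¬(¬c → b) → (¬b ∧ c)) → ¬b), v   [¬◇-rule on 2 via vRv]
7. ¬(¬c → b) → (¬b ∧ c), v   [¬→-rule on 6]
8. b, v   [¬→-rule on 6]
9. ¬c → b, u   [→-rule on 4 (branches; this branch)]
10. ¬c → b, v   [→-rule on 7 (branches; this branch)]
Accessibility: uRu, uRv, vRu, vRv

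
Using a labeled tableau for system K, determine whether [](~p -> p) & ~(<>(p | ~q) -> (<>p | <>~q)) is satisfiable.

1. [](~p -> p) & ~(<>(p | ~q) -> (<>p | <>~q)), u
2. [](~p -> p), u
3. ~(<>(p | ~q) -> (<>p | <>~q)), u
4. <>(p | ~q), u
5. ~(<>p | <>~q), u
6. ~<>p, u
7. ~<>~q, u
8. p | ~q, v
9. ~p -> p, v
10. ~p, v
11. q, v
12. ~q, v
Accessibility: uRv
Branch closes: q and ~q both at v.
Every branch closes; the branch above is one of them.

No, unsatisfiable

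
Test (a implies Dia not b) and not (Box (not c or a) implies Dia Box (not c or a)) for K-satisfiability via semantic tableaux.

1. (a implies Dia not b) and not (Box (not c or a) implies Dia Box (not c or a)), w0
2. a implies Dia not b, w0   [and-rule on 1]
3. not (Box (not c or a) implies Dia Box (not c or a)), w0   [and-rule on 1]
4. Box (not c or a), w0   [neg-implies-rule on 3]
5. not Dia Box (not c or a), w0   [neg-implies-rule on 3]
6. Dia not b, w0   [implies-rule on 2 (branches; this branch)]
7. not b, w1   [Dia-rule on 6: fresh world w1, w0Rw1]
8. not c or a, w1   [Box-rule on 4 via w0Rw1]
9. not Box (not c or a), w1   [neg-Dia-rule on 5 via w0Rw1]
10. a, w1   [or-rule on 8 (branches; this branch)]
11. not (not c or a), w2   [neg-Box-rule on 9: fresh world w2, w1Rw2]
12. c, w2   [neg-or-rule on 11]
13. not a, w2   [neg-or-rule on 11]
Accessibility: w0Rw1, w1Rw2

Yes, satisfiable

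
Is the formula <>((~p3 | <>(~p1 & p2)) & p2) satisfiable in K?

Satisfiable (open branch found)

1. <>((~p3 | <>(~p1 & p2)) & p2), 0
2. (~p3 | <>(~p1 & p2)) & p2, 1
3. ~p3 | <>(~p1 & p2), 1
4. p2, 1
5. <>(~p1 & p2), 1
6. ~p1 & p2, 2
7. ~p1, 2
8. p2, 2
Accessibility: 0R1, 1R2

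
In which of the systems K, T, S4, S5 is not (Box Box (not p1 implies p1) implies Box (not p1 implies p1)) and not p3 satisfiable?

K

T-tableau for the formula:
1. not (Box Box (not p1 implies p1) implies Box (not p1 implies p1)) and not p3, u
2. not (Box Box (not p1 implies p1) implies Box (not p1 implies p1)), u
3. not p3, u
4. Box Box (not p1 implies p1), u
5. not Box (not p1 implies p1), u
6. Box (not p1 implies p1), u
7. not p1 implies p1, u
8. p1, u
9. not (not p1 implies p1), v
10. not p1, v
11. Box (not p1 implies p1), v
12. not p1 implies p1, v
13. p1, v
Accessibility: uRu, uRv, vRv
Branch closes: p1 and not p1 both at v.
Every branch closes (one shown): unsatisfiable in T, hence also in S4, S5 (every S4/S5-frame is a T-frame).
K-tableau for the formula:
1. not (Box Box (not p1 implies p1) implies Box (not p1 implies p1)) and not p3, u
2. not (Box Box (not p1 implies p1) implies Box (not p1 implies p1)), u
3. not p3, u
4. Box Box (not p1 implies p1), u
5. not Box (not p1 implies p1), u
6. not (not p1 implies p1), v
7. not p1, v
8. Box (not p1 implies p1), v
Accessibility: uRv
Complete open branch: satisfiable in K.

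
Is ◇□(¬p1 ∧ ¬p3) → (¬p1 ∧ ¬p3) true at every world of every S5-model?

Tableau for the negation ¬(◇□(¬p1 ∧ ¬p3) → (¬p1 ∧ ¬p3)):
1. ¬(◇□(¬p1 ∧ ¬p3) → (¬p1 ∧ ¬p3)), 0
2. ◇□(¬p1 ∧ ¬p3), 0
3. ¬(¬p1 ∧ ¬p3), 0
4. p3, 0
5. □(¬p1 ∧ ¬p3), 1
6. ¬p1 ∧ ¬p3, 0
7. ¬p1, 0
8. ¬p3, 0
Accessibility: 0R0, 0R1, 1R0, 1R1
Branch closes: p3 and ¬p3 both at 0.
Every branch of the negation's tableau closes; the branch above is one of them.

Yes, valid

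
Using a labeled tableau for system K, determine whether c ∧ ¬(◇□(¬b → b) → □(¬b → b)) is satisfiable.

1. c ∧ ¬(◇□(¬b → b) → □(¬b → b)), u
2. c, u
3. ¬(◇□(¬b → b) → □(¬b → b)), u
4. ◇□(¬b → b), u
5. ¬□(¬b → b), u
6. □(¬b → b), v
7. ¬(¬b → b), w
8. ¬b, w
Accessibility: uRv, uRw

Satisfiable (open branch found)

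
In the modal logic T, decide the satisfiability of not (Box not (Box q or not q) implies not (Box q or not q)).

1. not (Box not (Box q or not q) implies not (Box q or not q)), w0
2. Box not (Box q or not q), w0
3. Box q or not q, w0
4. not (Box q or not q), w0
5. not Box q, w0
6. q, w0
7. Box q, w0
8. not q, w1
9. not (Box q or not q), w1
10. not Box q, w1
11. q, w1
Accessibility: w0Rw0, w0Rw1, w1Rw1
Branch closes: q and not q both at w1.
(One branch shown.) All branches close.

Unsatisfiable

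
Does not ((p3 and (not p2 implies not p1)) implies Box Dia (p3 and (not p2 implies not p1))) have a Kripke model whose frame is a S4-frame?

1. not ((p3 and (not p2 implies not p1)) implies Box Dia (p3 and (not p2 implies not p1))), u
2. p3 and (not p2 implies not p1), u
3. not Box Dia (p3 and (not p2 implies not p1)), u
4. p3, u
5. not p2 implies not p1, u
6. not p1, u
7. not Dia (p3 and (not p2 implies not p1)), v
8. not (p3 and (not p2 implies not p1)), v
9. not (not p2 implies not p1), v
10. not p2, v
11. p1, v
Accessibility: uRu, uRv, vRv

Satisfiable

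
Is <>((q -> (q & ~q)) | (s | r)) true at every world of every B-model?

Tableau for the negation ~<>((q -> (q & ~q)) | (s | r)):
1. ~<>((q -> (q & ~q)) | (s | r)), u
2. ~((q -> (q & ~q)) | (s | r)), u
3. ~(q -> (q & ~q)), u
4. ~(s | r), u
5. q, u
6. ~(q & ~q), u
7. ~s, u
8. ~r, u
Accessibility: uRu
The negation has an open branch (countermodel exists).

Invalid (countermodel exists)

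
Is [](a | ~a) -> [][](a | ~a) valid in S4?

Yes, valid

Tableau for the negation ~([](a | ~a) -> [][](a | ~a)):
1. ~([](a | ~a) -> [][](a | ~a)), u
2. [](a | ~a), u
3. ~[][](a | ~a), u
4. a | ~a, u
5. ~a, u
6. ~[](a | ~a), v
7. a | ~a, v
8. ~a, v
9. ~(a | ~a), w
10. ~a, w
11. a, w
Accessibility: uRu, uRv, uRw, vRv, vRw, wRw
Branch closes: a and ~a both at w.
All branches of the negation close; one closing branch shown above.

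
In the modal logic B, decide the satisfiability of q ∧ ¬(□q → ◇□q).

Unsatisfiable

1. q ∧ ¬(□q → ◇□q), 0
2. q, 0
3. ¬(□q → ◇□q), 0
4. □q, 0
5. ¬◇□q, 0
6. ¬□q, 0
7. ¬q, 1
8. q, 1
Accessibility: 0R0, 0R1, 1R0, 1R1
Branch closes: q and ¬q both at 1.
(One branch shown.) All branches close.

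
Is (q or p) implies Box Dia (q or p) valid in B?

Tableau for the negation not ((q or p) implies Box Dia (q or p)):
1. not ((q or p) implies Box Dia (q or p)), u
2. q or p, u   [neg-implies-rule on 1]
3. not Box Dia (q or p), u   [neg-implies-rule on 1]
4. p, u   [or-rule on 2 (branches; this branch)]
5. not Dia (q or p), v   [neg-Box-rule on 3: fresh world v, uRv]
6. not (q or p), u   [neg-Dia-rule on 5 via vRu]
7. not q, u   [neg-or-rule on 6]
8. not p, u   [neg-or-rule on 6]
Accessibility: uRu, uRv, vRu, vRv
Branch closes: p and not p both at u.
All branches of the negation close; one closing branch shown above.

Yes, valid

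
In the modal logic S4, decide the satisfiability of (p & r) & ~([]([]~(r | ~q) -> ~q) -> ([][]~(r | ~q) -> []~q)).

1. (p & r) & ~([]([]~(r | ~q) -> ~q) -> ([][]~(r | ~q) -> []~q)), u
2. p & r, u   [&-rule on 1]
3. ~([]([]~(r | ~q) -> ~q) -> ([][]~(r | ~q) -> []~q)), u   [&-rule on 1]
4. p, u   [&-rule on 2]
5. r, u   [&-rule on 2]
6. []([]~(r | ~q) -> ~q), u   [~->-rule on 3]
7. ~([][]~(r | ~q) -> []~q), u   [~->-rule on 3]
8. [][]~(r | ~q), u   [~->-rule on 7]
9. ~[]~q, u   [~->-rule on 7]
10. []~(r | ~q) -> ~q, u   [[]-rule on 6 via uRu]
11. []~(r | ~q), u   [[]-rule on 8 via uRu]
12. ~(r | ~q), u   [[]-rule on 11 via uRu]
13. ~r, u   [~|-rule on 12]
14. q, u   [~|-rule on 12]
Accessibility: uRu
Branch closes: r and ~r both at u.
Every branch closes; the branch above is one of them.

No, unsatisfiable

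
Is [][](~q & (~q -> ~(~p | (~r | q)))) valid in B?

Not valid

Tableau for the negation ~[][](~q & (~q -> ~(~p | (~r | q)))):
1. ~[][](~q & (~q -> ~(~p | (~r | q)))), 0
2. ~[](~q & (~q -> ~(~p | (~r | q)))), 1
3. ~(~q & (~q -> ~(~p | (~r | q)))), 2
4. ~(~q -> ~(~p | (~r | q))), 2
5. ~q, 2
6. ~p | (~r | q), 2
7. ~r | q, 2
8. ~r, 2
Accessibility: 0R0, 0R1, 1R0, 1R1, 1R2, 2R1, 2R2
The negation has an open branch (countermodel exists).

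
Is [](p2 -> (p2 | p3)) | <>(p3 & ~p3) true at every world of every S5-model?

Tableau for the negation ~([](p2 -> (p2 | p3)) | <>(p3 & ~p3)):
1. ~([](p2 -> (p2 | p3)) | <>(p3 & ~p3)), w0
2. ~[](p2 -> (p2 | p3)), w0   [~|-rule on 1]
3. ~<>(p3 & ~p3), w0   [~|-rule on 1]
4. ~(p3 & ~p3), w0   [~<>-rule on 3 via w0Rw0]
5. p3, w0   [~&-rule on 4 (branches; this branch)]
6. ~(p2 -> (p2 | p3)), w1   [~[]-rule on 2: fresh world w1, w0Rw1]
7. p2, w1   [~->-rule on 6]
8. ~(p2 | p3), w1   [~->-rule on 6]
9. ~p2, w1   [~|-rule on 8]
10. ~p3, w1   [~|-rule on 8]
Accessibility: w0Rw0, w0Rw1, w1Rw0, w1Rw1
Branch closes: p2 and ~p2 both at w1.
All branches of the negation close; one closing branch shown above.

Valid in S5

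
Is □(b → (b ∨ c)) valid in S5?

Tableau for the negation ¬□(b → (b ∨ c)):
1. ¬□(b → (b ∨ c)), w0
2. ¬(b → (b ∨ c)), w1
3. b, w1
4. ¬(b ∨ c), w1
5. ¬b, w1
6. ¬c, w1
Accessibility: w0Rw0, w0Rw1, w1Rw0, w1Rw1
Branch closes: b and ¬b both at w1.
Every branch of the negation's tableau closes; the branch above is one of them.

Yes, valid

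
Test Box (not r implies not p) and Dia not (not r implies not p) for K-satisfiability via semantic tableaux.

1. Box (not r implies not p) and Dia not (not r implies not p), w0
2. Box (not r implies not p), w0   [and-rule on 1]
3. Dia not (not r implies not p), w0   [and-rule on 1]
4. not (not r implies not p), w1   [Dia-rule on 3: fresh world w1, w0Rw1]
5. not r, w1   [neg-implies-rule on 4]
6. p, w1   [neg-implies-rule on 4]
7. not r implies not p, w1   [Box-rule on 2 via w0Rw1]
8. not p, w1   [implies-rule on 7 (branches; this branch)]
Accessibility: w0Rw1
Branch closes: p and not p both at w1.
All branches of the tableau close; one closing branch shown above.

Unsatisfiable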